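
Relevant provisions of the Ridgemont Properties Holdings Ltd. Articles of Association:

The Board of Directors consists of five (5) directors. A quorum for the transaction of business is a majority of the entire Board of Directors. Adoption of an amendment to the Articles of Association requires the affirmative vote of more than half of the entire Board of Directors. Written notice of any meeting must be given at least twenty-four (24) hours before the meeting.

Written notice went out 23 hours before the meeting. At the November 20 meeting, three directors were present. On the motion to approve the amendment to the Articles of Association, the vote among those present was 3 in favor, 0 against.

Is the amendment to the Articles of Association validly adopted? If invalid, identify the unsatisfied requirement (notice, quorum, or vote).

Invalid — notice requirement not satisfied.

Notice: 23 hours given; 24 required (23 < 24). Not satisfied.
Quorum: 3 present; quorum is 3. Satisfied.
Vote: the amendment to the Articles of Association requires a majority of the entire Board of Directors (5). A majority of 5 is 3, so 3 affirmative votes are needed; 3 voted in favor. Satisfied.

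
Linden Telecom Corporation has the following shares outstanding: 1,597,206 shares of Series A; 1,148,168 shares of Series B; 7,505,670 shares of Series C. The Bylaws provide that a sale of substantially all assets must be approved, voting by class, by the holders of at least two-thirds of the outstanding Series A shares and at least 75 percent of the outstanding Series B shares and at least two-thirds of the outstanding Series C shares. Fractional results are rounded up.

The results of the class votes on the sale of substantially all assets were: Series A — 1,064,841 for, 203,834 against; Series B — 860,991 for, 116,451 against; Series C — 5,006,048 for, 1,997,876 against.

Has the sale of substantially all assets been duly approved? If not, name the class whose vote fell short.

Series A: 2/3 of 1597206 = 1064804; 1,064,804 required, 1,064,841 in favor — approved.
Series B: 3/4 of 1148168 = 861126; 861,126 required, 860,991 in favor — not approved.
Series C: 2/3 of 7505670 = 5003780; 5,003,780 required, 5,006,048 in favor — approved.

Not approved — the Series B shares did not give the required vote.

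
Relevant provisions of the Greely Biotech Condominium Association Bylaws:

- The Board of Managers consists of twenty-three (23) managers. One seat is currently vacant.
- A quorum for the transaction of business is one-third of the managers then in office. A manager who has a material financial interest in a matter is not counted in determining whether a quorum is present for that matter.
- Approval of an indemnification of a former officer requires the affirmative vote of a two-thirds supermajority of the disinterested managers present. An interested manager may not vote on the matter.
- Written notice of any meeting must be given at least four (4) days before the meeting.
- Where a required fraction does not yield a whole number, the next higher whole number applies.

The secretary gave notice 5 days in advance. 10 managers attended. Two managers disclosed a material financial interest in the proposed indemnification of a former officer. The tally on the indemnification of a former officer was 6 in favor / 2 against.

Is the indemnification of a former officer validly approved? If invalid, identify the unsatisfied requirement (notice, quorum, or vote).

Valid — all requirements satisfied.

Notice: 5 days given; 4 required (5 ≥ 4). Satisfied.
Quorum: 10 present, but the 2 interested managers do not count, leaving 8. Quorum is 8. Satisfied.
Vote: the indemnification of a former officer requires two-thirds of the disinterested managers present (10 − 2 = 8). 2/3 of 8 = 5.33, rounded up to 6, so 6 affirmative votes are needed; 6 voted in favor. Satisfied.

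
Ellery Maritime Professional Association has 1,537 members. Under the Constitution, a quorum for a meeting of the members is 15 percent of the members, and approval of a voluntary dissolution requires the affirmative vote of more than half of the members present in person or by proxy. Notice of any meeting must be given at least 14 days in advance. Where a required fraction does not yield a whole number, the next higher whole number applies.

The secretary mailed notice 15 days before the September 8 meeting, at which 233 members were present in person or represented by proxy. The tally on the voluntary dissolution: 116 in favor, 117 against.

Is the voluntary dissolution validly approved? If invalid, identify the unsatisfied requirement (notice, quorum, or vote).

Invalid — vote requirement not satisfied.

Notice: 15 days given; 14 required. Satisfied.
Quorum: 15% of 1,537 = 230.55, rounded up to 231; 233 present. Satisfied.
Vote: requires a majority of those present (233); a majority of 233 is 117, so 117 needed; 116 in favor. Not satisfied.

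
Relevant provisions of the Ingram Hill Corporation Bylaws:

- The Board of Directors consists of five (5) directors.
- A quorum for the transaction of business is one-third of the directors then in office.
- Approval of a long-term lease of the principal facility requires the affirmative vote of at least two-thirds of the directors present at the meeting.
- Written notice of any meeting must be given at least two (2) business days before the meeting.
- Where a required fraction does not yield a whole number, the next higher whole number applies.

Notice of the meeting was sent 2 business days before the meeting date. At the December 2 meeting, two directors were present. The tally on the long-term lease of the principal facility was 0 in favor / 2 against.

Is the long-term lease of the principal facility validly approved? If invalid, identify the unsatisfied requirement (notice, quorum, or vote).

Invalid — vote requirement not satisfied.

Notice: 2 business days given; 2 required (2 ≥ 2). Satisfied.
Quorum: 2 present; quorum is 2. Satisfied.
Vote: the long-term lease of the principal facility requires two-thirds of the directors present (2). 2/3 of 2 = 1.33, rounded up to 2, so 2 affirmative votes are needed; 0 voted in favor. Not satisfied.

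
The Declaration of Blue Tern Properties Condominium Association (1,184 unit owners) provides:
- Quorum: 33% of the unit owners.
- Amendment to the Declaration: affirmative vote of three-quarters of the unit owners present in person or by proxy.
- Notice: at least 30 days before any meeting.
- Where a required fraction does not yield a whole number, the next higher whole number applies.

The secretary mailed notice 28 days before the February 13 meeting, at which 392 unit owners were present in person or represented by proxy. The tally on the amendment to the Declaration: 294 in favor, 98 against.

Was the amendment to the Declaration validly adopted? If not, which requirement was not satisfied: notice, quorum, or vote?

Invalid — notice requirement not satisfied.

Notice: 28 days given; 30 required. Not satisfied.
Quorum: 33% of 1,184 = 390.72, rounded up to 391; 392 present. Satisfied.
Vote: requires three-fourths of those present (392); 3/4 of 392 = 294, so 294 needed; 294 in favor. Satisfied.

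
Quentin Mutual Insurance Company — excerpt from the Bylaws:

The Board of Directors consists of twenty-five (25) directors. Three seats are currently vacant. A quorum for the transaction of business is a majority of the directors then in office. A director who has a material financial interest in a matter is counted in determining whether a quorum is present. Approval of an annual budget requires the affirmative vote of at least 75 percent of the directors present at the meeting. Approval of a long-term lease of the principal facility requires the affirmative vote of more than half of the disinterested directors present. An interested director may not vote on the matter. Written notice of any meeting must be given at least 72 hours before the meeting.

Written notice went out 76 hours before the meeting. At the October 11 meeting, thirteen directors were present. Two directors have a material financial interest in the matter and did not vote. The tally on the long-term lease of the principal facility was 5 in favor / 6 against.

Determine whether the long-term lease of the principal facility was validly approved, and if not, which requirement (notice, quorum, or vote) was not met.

Invalid — vote requirement not satisfied.

Notice: 76 hours given; 72 required (76 ≥ 72). Satisfied.
Quorum: 13 present (interested directors count toward quorum); quorum is 12. Satisfied.
Vote: the long-term lease of the principal facility requires a majority of the disinterested directors present (13 − 2 = 11). A majority of 11 is 6, so 6 affirmative votes are needed; 5 voted in favor. Not satisfied.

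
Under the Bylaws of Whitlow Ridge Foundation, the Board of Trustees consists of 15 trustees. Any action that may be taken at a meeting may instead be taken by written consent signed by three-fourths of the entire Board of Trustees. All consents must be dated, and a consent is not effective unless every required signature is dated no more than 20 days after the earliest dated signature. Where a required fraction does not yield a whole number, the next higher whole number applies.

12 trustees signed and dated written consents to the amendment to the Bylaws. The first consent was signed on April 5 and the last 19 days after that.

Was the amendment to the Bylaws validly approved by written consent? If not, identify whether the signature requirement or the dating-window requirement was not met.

Signatures required: three-fourths of 15 — 3/4 of 15 = 11.25, rounded up to 12, so 12 needed; 12 signed. Sufficient.
Dating window: the latest signature is 19 days after the earliest; the limit is 20 days. Within the window.

Effective — both the signature and dating-window requirements are satisfied.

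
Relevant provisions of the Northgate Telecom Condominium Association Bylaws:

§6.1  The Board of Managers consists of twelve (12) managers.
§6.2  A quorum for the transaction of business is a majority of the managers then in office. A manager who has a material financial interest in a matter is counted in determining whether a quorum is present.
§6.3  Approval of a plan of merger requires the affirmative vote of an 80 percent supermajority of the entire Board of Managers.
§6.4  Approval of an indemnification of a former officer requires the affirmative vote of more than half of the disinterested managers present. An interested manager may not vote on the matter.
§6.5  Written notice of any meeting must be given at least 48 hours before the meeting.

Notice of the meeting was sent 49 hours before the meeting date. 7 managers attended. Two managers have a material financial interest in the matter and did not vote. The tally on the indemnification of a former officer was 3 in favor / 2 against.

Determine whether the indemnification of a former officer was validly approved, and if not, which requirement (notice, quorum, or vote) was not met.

Notice: 49 hours given; 48 required (49 ≥ 48). Satisfied.
Quorum: 7 present (interested managers count toward quorum); quorum is 7. Satisfied.
Vote: the indemnification of a former officer requires a majority of the disinterested managers present (7 − 2 = 5). A majority of 5 is 3, so 3 affirmative votes are needed; 3 voted in favor. Satisfied.

Valid — all requirements satisfied.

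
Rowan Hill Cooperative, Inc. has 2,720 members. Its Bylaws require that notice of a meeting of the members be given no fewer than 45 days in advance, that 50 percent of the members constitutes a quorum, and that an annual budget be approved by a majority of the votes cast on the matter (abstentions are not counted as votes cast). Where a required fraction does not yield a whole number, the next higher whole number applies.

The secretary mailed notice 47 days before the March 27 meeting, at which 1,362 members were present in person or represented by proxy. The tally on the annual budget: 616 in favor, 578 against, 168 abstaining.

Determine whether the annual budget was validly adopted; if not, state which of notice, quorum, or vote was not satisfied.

Notice: 47 days given; 45 required. Satisfied.
Quorum: 50% of 2,720 = 1,360; 1,362 present. Satisfied.
Vote: requires a majority of the votes cast (1,362 − 168 abstaining = 1,194); a majority of 1194 is 598, so 598 needed; 616 in favor. Satisfied.

Valid — all requirements satisfied.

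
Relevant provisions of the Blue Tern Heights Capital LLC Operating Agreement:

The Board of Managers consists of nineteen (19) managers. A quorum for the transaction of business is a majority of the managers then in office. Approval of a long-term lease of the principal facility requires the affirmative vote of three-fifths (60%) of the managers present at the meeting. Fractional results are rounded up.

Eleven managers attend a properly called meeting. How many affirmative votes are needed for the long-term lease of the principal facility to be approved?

7

The long-term lease of the principal facility requires three-fifths of the managers present (11).
3/5 of 11 = 6.60, rounded up to 7.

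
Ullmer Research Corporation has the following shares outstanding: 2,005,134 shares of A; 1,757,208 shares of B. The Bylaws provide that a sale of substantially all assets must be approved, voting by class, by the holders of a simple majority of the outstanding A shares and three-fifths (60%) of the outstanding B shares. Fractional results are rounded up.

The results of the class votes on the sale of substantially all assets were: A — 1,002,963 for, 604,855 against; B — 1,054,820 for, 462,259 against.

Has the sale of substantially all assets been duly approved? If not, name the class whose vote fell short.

A: a majority of 2005134 is 1002568; 1,002,568 required, 1,002,963 in favor — approved.
B: 3/5 of 1757208 = 1054324.80, rounded up to 1054325; 1,054,325 required, 1,054,820 in favor — approved.

Approved — every class gave the required vote.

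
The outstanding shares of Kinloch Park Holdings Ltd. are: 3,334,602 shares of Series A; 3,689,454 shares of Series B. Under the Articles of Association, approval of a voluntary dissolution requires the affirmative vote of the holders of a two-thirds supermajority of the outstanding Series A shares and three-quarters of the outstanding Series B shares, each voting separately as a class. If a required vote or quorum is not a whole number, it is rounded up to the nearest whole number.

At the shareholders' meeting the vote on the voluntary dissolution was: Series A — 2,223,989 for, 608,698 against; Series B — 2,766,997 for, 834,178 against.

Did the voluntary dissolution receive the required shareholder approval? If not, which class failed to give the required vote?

Series A: 2/3 of 3334602 = 2223068; 2,223,068 required, 2,223,989 in favor — approved.
Series B: 3/4 of 3689454 = 2767090.50, rounded up to 2767091; 2,767,091 required, 2,766,997 in favor — not approved.

Not approved — the Series B shares did not give the required vote.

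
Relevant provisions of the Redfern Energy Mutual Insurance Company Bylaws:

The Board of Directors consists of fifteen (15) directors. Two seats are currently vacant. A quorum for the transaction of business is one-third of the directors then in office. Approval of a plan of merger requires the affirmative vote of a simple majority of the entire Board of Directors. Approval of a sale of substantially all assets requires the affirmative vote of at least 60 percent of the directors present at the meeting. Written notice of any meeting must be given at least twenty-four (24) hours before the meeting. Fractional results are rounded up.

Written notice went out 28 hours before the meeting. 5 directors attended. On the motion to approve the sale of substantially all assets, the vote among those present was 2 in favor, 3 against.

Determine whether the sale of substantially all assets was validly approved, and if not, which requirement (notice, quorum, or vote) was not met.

Notice: 28 hours given; 24 required (28 ≥ 24). Satisfied.
Quorum: 5 present; quorum is 5. Satisfied.
Vote: the sale of substantially all assets requires three-fifths of the directors present (5). 3/5 of 5 = 3, so 3 affirmative votes are needed; 2 voted in favor. Not satisfied.

Invalid — vote requirement not satisfied.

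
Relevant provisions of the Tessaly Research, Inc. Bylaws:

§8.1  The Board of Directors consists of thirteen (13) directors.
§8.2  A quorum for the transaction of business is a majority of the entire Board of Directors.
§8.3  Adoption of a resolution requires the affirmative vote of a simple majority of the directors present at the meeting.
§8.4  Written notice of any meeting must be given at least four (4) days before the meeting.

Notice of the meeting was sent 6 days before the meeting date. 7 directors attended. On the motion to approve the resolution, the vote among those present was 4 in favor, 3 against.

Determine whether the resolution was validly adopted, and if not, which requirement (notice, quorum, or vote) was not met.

Valid — all requirements satisfied.

Notice: 6 days given; 4 required (6 ≥ 4). Satisfied.
Quorum: 7 present; quorum is 7. Satisfied.
Vote: the resolution requires a majority of the directors present (7). A majority of 7 is 4, so 4 affirmative votes are needed; 4 voted in favor. Satisfied.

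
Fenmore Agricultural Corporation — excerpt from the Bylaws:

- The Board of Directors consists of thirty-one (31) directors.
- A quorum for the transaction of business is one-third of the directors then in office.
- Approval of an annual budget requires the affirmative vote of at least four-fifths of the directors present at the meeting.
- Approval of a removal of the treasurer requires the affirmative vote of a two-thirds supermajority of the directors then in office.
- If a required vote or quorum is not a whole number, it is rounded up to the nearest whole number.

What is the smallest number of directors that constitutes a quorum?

11

1/3 of 31 = 10.33, rounded up to 11.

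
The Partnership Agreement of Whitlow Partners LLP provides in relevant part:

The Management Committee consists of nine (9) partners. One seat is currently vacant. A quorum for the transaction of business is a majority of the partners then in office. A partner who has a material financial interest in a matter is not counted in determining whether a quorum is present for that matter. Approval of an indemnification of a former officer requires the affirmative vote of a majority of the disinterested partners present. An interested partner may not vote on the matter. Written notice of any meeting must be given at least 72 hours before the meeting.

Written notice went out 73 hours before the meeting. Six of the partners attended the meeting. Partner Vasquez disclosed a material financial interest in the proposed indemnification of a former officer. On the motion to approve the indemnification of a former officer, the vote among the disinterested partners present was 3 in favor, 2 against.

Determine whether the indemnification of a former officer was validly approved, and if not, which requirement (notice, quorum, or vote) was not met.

Valid — all requirements satisfied.

Notice: 73 hours given; 72 required (73 ≥ 72). Satisfied.
Quorum: 6 present, but the 1 interested partner does not count, leaving 5. Quorum is 5. Satisfied.
Vote: the indemnification of a former officer requires a majority of the disinterested partners present (6 − 1 = 5). A majority of 5 is 3, so 3 affirmative votes are needed; 3 voted in favor. Satisfied.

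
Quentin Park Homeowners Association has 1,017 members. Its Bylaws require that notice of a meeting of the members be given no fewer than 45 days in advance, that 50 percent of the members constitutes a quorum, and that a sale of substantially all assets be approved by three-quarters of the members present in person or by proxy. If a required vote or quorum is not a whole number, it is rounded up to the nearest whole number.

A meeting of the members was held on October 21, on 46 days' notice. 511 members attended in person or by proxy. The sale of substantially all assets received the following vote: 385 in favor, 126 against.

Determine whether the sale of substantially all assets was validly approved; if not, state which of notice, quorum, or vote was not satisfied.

Notice: 46 days given; 45 required. Satisfied.
Quorum: 50% of 1,017 = 508.50, rounded up to 509; 511 present. Satisfied.
Vote: requires three-fourths of those present (511); 3/4 of 511 = 383.25, rounded up to 384, so 384 needed; 385 in favor. Satisfied.

Valid — all requirements satisfied.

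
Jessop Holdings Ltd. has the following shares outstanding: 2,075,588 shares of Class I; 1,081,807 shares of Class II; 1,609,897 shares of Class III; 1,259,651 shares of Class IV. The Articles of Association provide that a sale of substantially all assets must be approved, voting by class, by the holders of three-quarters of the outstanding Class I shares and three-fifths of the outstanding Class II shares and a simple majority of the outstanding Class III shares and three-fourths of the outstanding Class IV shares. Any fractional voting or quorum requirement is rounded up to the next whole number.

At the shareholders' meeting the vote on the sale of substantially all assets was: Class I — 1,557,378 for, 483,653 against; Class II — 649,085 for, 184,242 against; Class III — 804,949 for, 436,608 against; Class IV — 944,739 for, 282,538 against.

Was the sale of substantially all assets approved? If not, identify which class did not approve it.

Approved — every class gave the required vote.

Class I: 3/4 of 2075588 = 1556691; 1,556,691 required, 1,557,378 in favor — approved.
Class II: 3/5 of 1081807 = 649084.20, rounded up to 649085; 649,085 required, 649,085 in favor — approved.
Class III: a majority of 1609897 is 804949; 804,949 required, 804,949 in favor — approved.
Class IV: 3/4 of 1259651 = 944738.25, rounded up to 944739; 944,739 required, 944,739 in favor — approved.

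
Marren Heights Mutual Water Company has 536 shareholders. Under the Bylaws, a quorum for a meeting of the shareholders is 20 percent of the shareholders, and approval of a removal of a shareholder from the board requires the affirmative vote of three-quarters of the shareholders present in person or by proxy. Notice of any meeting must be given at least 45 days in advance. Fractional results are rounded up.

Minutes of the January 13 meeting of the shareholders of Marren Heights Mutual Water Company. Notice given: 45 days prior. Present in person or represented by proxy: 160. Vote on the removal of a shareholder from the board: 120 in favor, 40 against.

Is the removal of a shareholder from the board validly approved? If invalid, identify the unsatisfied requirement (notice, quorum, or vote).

Notice: 45 days given; 45 required. Satisfied.
Quorum: 20% of 536 = 107.20, rounded up to 108; 160 present. Satisfied.
Vote: requires three-fourths of those present (160); 3/4 of 160 = 120, so 120 needed; 120 in favor. Satisfied.

Valid — all requirements satisfied.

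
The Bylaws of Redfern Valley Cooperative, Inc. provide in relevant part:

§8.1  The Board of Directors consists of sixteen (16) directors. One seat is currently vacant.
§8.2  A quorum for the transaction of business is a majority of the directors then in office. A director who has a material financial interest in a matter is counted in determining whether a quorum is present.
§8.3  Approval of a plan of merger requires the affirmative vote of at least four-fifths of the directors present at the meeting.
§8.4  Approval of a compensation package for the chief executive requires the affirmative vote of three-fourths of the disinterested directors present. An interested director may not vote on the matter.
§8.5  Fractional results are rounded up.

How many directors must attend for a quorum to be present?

8

A majority of 15 is 8.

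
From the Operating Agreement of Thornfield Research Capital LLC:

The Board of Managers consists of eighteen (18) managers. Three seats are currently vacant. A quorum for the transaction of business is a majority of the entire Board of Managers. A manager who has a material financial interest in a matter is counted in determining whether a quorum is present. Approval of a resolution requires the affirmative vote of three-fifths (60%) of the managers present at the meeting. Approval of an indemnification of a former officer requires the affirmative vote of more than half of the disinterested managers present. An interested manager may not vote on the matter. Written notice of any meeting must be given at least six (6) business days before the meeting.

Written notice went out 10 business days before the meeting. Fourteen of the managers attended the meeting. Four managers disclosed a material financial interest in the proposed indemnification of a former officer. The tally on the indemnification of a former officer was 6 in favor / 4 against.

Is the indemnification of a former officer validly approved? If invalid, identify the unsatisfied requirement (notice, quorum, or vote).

Valid — all requirements satisfied.

Notice: 10 business days given; 6 required (10 ≥ 6). Satisfied.
Quorum: 14 present (interested managers count toward quorum); quorum is 10. Satisfied.
Vote: the indemnification of a former officer requires a majority of the disinterested managers present (14 − 4 = 10). A majority of 10 is 6, so 6 affirmative votes are needed; 6 voted in favor. Satisfied.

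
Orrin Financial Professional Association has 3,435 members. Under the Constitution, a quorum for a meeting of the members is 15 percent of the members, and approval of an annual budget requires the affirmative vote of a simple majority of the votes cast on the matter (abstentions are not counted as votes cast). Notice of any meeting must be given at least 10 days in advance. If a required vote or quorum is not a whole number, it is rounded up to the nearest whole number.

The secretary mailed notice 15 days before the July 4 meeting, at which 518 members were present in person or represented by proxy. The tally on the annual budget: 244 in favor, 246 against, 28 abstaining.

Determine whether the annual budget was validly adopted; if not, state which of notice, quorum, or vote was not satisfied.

Invalid — vote requirement not satisfied.

Notice: 15 days given; 10 required. Satisfied.
Quorum: 15% of 3,435 = 515.25, rounded up to 516; 518 present. Satisfied.
Vote: requires a majority of the votes cast (518 − 28 abstaining = 490); a majority of 490 is 246, so 246 needed; 244 in favor. Not satisfied.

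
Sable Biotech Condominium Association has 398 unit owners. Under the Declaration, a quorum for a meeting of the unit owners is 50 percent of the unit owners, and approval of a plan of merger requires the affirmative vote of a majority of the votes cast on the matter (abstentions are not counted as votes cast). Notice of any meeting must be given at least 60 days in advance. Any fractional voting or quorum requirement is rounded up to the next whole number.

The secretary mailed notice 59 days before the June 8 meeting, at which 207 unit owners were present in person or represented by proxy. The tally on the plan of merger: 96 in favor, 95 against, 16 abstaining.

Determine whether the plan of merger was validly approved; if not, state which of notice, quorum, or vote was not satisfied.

Invalid — notice requirement not satisfied.

Notice: 59 days given; 60 required. Not satisfied.
Quorum: 50% of 398 = 199; 207 present. Satisfied.
Vote: requires a majority of the votes cast (207 − 16 abstaining = 191); a majority of 191 is 96, so 96 needed; 96 in favor. Satisfied.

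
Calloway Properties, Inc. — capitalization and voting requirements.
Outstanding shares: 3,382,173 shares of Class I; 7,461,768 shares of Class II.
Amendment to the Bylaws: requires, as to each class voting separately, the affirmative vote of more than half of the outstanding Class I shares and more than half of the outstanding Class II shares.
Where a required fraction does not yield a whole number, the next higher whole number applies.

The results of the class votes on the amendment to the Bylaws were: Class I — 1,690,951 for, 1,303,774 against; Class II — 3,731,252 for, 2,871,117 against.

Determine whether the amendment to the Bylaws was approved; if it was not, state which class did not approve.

Not approved — the Class I shares did not give the required vote.

Class I: a majority of 3382173 is 1691087; 1,691,087 required, 1,690,951 in favor — not approved.
Class II: a majority of 7461768 is 3730885; 3,730,885 required, 3,731,252 in favor — approved.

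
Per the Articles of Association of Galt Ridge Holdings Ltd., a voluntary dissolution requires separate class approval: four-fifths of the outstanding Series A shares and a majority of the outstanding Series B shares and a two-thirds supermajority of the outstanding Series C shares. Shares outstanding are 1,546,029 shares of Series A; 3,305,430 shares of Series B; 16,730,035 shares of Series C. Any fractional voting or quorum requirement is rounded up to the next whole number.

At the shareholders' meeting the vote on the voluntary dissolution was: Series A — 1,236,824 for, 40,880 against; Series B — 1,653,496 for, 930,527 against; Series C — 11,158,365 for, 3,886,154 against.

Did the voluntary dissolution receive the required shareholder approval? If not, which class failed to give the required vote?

Series A: 4/5 of 1546029 = 1236823.20, rounded up to 1236824; 1,236,824 required, 1,236,824 in favor — approved.
Series B: a majority of 3305430 is 1652716; 1,652,716 required, 1,653,496 in favor — approved.
Series C: 2/3 of 16730035 = 11153356.67, rounded up to 11153357; 11,153,357 required, 11,158,365 in favor — approved.

Approved — every class gave the required vote.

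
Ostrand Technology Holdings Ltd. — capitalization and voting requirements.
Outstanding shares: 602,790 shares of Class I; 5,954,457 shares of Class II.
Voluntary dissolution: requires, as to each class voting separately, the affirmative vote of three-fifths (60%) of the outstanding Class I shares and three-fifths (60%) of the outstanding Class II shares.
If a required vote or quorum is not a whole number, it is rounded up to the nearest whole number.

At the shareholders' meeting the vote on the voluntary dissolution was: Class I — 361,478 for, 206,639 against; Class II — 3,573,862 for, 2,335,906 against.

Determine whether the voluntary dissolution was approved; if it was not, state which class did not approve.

Not approved — the Class I shares did not give the required vote.

Class I: 3/5 of 602790 = 361674; 361,674 required, 361,478 in favor — not approved.
Class II: 3/5 of 5954457 = 3572674.20, rounded up to 3572675; 3,572,675 required, 3,573,862 in favor — approved.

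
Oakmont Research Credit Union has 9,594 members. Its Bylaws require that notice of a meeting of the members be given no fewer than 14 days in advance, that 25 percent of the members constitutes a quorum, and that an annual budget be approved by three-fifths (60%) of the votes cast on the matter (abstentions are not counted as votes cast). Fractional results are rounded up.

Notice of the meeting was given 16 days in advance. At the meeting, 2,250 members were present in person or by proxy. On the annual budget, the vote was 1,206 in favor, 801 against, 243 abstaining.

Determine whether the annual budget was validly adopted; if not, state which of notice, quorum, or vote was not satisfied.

Notice: 16 days given; 14 required. Satisfied.
Quorum: 25% of 9,594 = 2,398.50, rounded up to 2,399; 2,250 present. Not satisfied.
Vote: requires three-fifths of the votes cast (2,250 − 243 abstaining = 2,007); 3/5 of 2007 = 1204.20, rounded up to 1205, so 1,205 needed; 1,206 in favor. Satisfied.

Invalid — quorum requirement not satisfied.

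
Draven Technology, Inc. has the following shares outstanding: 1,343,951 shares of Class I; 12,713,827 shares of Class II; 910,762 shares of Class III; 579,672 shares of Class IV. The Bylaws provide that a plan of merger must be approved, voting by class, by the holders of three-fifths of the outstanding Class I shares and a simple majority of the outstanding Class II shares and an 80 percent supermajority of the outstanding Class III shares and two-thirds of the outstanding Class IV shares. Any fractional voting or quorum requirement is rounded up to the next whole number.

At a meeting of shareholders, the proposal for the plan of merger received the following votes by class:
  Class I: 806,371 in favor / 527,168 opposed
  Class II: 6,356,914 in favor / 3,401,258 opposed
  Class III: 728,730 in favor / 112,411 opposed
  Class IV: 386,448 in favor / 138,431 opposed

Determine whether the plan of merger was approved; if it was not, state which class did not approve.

Approved — every class gave the required vote.

Class I: 3/5 of 1343951 = 806370.60, rounded up to 806371; 806,371 required, 806,371 in favor — approved.
Class II: a majority of 12713827 is 6356914; 6,356,914 required, 6,356,914 in favor — approved.
Class III: 4/5 of 910762 = 728609.60, rounded up to 728610; 728,610 required, 728,730 in favor — approved.
Class IV: 2/3 of 579672 = 386448; 386,448 required, 386,448 in favor — approved.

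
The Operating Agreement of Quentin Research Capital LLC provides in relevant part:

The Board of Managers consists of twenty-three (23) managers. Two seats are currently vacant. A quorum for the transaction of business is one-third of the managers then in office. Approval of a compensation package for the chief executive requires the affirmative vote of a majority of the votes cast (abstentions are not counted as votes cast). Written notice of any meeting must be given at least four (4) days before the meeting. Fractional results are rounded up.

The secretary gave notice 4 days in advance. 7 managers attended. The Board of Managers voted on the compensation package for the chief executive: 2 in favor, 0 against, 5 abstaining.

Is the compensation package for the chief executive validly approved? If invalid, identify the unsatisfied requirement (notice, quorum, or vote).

Valid — all requirements satisfied.

Notice: 4 days given; 4 required (4 ≥ 4). Satisfied.
Quorum: 7 present; quorum is 7. Satisfied.
Vote: the compensation package for the chief executive requires a majority of the votes cast (7 present − 5 abstaining = 2). A majority of 2 is 2, so 2 affirmative votes are needed; 2 voted in favor. Satisfied.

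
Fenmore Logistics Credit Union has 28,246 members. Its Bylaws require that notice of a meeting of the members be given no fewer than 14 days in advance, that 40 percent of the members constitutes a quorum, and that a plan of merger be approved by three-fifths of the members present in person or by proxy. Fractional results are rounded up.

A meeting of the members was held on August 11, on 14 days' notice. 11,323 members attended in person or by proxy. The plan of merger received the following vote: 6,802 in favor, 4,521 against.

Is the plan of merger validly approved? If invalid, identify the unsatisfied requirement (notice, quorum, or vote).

Valid — all requirements satisfied.

Notice: 14 days given; 14 required. Satisfied.
Quorum: 40% of 28,246 = 11,298.40, rounded up to 11,299; 11,323 present. Satisfied.
Vote: requires three-fifths of those present (11,323); 3/5 of 11323 = 6793.80, rounded up to 6794, so 6,794 needed; 6,802 in favor. Satisfied.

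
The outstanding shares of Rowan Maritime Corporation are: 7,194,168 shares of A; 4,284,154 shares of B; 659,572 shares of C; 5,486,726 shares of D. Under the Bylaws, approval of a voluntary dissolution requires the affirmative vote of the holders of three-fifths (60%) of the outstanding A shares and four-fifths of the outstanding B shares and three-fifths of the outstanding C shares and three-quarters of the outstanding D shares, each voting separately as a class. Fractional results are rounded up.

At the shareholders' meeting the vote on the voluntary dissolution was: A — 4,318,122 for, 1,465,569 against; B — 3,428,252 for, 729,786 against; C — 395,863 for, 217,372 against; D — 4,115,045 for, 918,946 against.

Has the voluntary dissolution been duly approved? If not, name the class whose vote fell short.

A: 3/5 of 7194168 = 4316500.80, rounded up to 4316501; 4,316,501 required, 4,318,122 in favor — approved.
B: 4/5 of 4284154 = 3427323.20, rounded up to 3427324; 3,427,324 required, 3,428,252 in favor — approved.
C: 3/5 of 659572 = 395743.20, rounded up to 395744; 395,744 required, 395,863 in favor — approved.
D: 3/4 of 5486726 = 4115044.50, rounded up to 4115045; 4,115,045 required, 4,115,045 in favor — approved.

Approved — every class gave the required vote.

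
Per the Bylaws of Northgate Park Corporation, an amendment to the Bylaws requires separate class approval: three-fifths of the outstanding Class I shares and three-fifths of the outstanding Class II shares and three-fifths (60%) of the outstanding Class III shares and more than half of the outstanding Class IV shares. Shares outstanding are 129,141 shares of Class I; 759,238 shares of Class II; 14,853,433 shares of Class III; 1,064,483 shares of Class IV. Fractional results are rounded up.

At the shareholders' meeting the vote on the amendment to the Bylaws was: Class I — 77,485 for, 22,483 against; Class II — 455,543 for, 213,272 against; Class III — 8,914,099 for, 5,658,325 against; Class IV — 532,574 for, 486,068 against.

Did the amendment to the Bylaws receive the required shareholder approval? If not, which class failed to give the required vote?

Approved — every class gave the required vote.

Class I: 3/5 of 129141 = 77484.60, rounded up to 77485; 77,485 required, 77,485 in favor — approved.
Class II: 3/5 of 759238 = 455542.80, rounded up to 455543; 455,543 required, 455,543 in favor — approved.
Class III: 3/5 of 14853433 = 8912059.80, rounded up to 8912060; 8,912,060 required, 8,914,099 in favor — approved.
Class IV: a majority of 1064483 is 532242; 532,242 required, 532,574 in favor — approved.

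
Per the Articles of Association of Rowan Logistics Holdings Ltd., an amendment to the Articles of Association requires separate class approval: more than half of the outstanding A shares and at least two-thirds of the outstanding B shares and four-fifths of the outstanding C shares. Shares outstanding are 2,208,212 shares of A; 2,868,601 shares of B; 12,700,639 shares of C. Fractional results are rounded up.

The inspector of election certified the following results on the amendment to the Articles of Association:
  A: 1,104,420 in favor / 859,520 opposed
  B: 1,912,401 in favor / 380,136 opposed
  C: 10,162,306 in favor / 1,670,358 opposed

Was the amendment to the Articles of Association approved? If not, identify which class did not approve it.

A: a majority of 2208212 is 1104107; 1,104,107 required, 1,104,420 in favor — approved.
B: 2/3 of 2868601 = 1912400.67, rounded up to 1912401; 1,912,401 required, 1,912,401 in favor — approved.
C: 4/5 of 12700639 = 10160511.20, rounded up to 10160512; 10,160,512 required, 10,162,306 in favor — approved.

Approved — every class gave the required vote.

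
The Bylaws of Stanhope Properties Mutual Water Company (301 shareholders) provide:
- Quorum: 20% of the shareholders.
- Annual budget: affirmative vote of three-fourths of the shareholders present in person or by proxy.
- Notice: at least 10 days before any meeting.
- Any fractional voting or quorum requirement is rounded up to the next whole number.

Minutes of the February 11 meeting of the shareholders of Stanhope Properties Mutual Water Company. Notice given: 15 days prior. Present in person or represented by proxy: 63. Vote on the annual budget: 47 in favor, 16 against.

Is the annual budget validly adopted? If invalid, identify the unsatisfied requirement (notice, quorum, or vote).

Notice: 15 days given; 10 required. Satisfied.
Quorum: 20% of 301 = 60.20, rounded up to 61; 63 present. Satisfied.
Vote: requires three-fourths of those present (63); 3/4 of 63 = 47.25, rounded up to 48, so 48 needed; 47 in favor. Not satisfied.

Invalid — vote requirement not satisfied.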